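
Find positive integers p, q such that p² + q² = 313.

Search for p with 313 - p² a perfect square.
p = 12: 313 - 12² = 313 - 144 = 169 = 13² ✓
So p = 12, q = 13.

p = 12, q = 13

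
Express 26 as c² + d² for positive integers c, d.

We need to find integers c, d > 0 such that c² + d² = 26.
Trying c = 1: d² = 26 - 1² = 26 - 1 = 25
d = 5
Check: 1² + 5² = 1 + 25 = 26 ✓

26 = 1² + 5²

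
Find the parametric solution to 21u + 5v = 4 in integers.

Step 1: Compute gcd(21, 5) = 1.
Since 1 divides 4, solutions exist.

Step 2: Find a particular solution using extended Euclidean algorithm.
We get u₀ = 4, v₀ = -16.
Check: 21*4 + 5*-16 = 4 = 4 ✓

Step 3: Write the general solution.
u = 4 + (5/1)t = 4 + 5t
v = -16 - (21/1)t = -16 - 21t
for any integer t.

u = 4 + 5t, v = -16 - 21t for integer t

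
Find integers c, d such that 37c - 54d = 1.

Step 1: Check solvability.
gcd(37, 54) = 1
Since 1 divides 1, solutions exist.

Step 2: Apply extended Euclidean algorithm to find gcd.
We find integers such that 37*x0 + 54*y0 = 1

Step 3: Scale the particular solution.
Multiply by 1/1 = 1:
c = 19, d = 13

Step 4: Verify.
37*(19) - 54*(13) = 1 = 1 ✓

c = 19, d = 13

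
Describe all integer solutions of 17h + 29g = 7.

Step 1: Compute gcd(17, 29) = 1.
Since 1 divides 7, solutions exist.

Step 2: Find a particular solution using extended Euclidean algorithm.
We get h₀ = 84, g₀ = -49.
Check: 17*84 + 29*-49 = 7 = 7 ✓

Step 3: Write the general solution.
h = 84 + (29/1)t = 84 + 29t
g = -49 - (17/1)t = -49 - 17t
for any integer t.

h = 84 + 29t, g = -49 - 17t for integer t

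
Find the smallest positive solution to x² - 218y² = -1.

We need x² = 218y² - 1. Try successive y:
y = 1: x² = 218·1² - 1 = 217, not a perfect square
y = 2: x² = 218·2² - 1 = 871, not a perfect square
y = 3: x² = 218·3² - 1 = 1961, not a perfect square
...
y = 17: x² = 218·17² - 1 = 63001 = 251² ✓
Check: 251² - 218·17² = 63001 - 63002 = -1 ✓

x = 251, y = 17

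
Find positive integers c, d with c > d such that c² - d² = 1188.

Factor: c² - d² = (c+d)(c-d) = 1188.
We need two factors of 1188 with the same parity.
Use c+d = 594 and c-d = 2 (product 594·2 = 1188).
Adding: 2c = 596, so c = 298.
Subtracting: 2d = 592, so d = 296.
Check: 298² - 296² = 88804 - 87616 = 1188 ✓

c = 298, d = 296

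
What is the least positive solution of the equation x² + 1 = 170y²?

We need x² = 170y² - 1. Try successive y:
y = 1: x² = 170·1² - 1 = 169 = 13² ✓
Check: 13² - 170·1² = 169 - 170 = -1 ✓

x = 13, y = 1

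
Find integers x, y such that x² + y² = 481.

We need to find integers x, y > 0 such that x² + y² = 481.
Trying x = 9: y² = 481 - 9² = 481 - 81 = 400
y = 20
Check: 9² + 20² = 81 + 400 = 481 ✓

481 = 9² + 20²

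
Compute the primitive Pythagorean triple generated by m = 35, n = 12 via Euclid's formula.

a = m² - n² = 1225 - 144 = 1081
b = 2mn = 2·35·12 = 840
c = m² + n² = 1225 + 144 = 1369
Verify: 1081² + 840² = 1168561 + 705600 = 1874161 = 1369² ✓

(1081, 840, 1369)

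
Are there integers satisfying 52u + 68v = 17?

Step 1: Compute gcd(52, 68).
gcd(52, 68) = 4

Step 2: Check divisibility.
Does 4 divide 17? 17 = 4 x 4 + 1, so no.

By the theorem on linear Diophantine equations, 52u + 68v = 17 has integer solutions if and only if gcd(52, 68) divides 17. Since 4 does not divide 17, no solutions exist.

No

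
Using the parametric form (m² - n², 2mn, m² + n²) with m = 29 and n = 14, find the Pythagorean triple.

a = m² - n² = 29² - 14² = 841 - 196 = 645
b = 2mn = 2·29·14 = 812
c = m² + n² = 841 + 196 = 1037
Verify: 645² + 812² = 416025 + 659344 = 1075369 = 1037² ✓

(645, 812, 1037)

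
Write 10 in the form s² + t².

We need to find integers s, t > 0 such that s² + t² = 10.
Trying s = 1: t² = 10 - 1² = 10 - 1 = 9
t = 3
Check: 1² + 3² = 1 + 9 = 10 ✓

10 = 1² + 3²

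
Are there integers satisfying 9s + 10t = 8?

Step 1: Compute gcd(9, 10).
gcd(9, 10) = 1

Step 2: Check divisibility.
Does 1 divide 8? 8 = 1 x 8, so yes.

By the theorem on linear Diophantine equations, 9s + 10t = 8 has integer solutions if and only if gcd(9, 10) divides 8. Since 1 | 8, solutions exist.

Yes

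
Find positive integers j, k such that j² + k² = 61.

Search for j with 61 - j² a perfect square.
j = 5: 61 - 5² = 61 - 25 = 36 = 6² ✓
So j = 5, k = 6.

j = 5, k = 6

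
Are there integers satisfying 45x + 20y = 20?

Step 1: Compute gcd(45, 20).
gcd(45, 20) = 5

Step 2: Check divisibility.
Does 5 divide 20? 20 = 5 x 4, so yes.

By the theorem on linear Diophantine equations, 45x + 20y = 20 has integer solutions if and only if gcd(45, 20) divides 20. Since 5 | 20, solutions exist.

Yes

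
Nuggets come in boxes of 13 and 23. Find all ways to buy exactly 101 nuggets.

We need non-negative integers (x, y) with 13x + 23y = 101.
For each x in 0..7, check if 101 - 13x is a non-negative multiple of 23.
x = 6: 23y = 23, y = 1 ✓

(6 boxes of 13, 1 boxes of 23)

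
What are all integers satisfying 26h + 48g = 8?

Step 1: Compute gcd(26, 48) = 2.
Since 2 divides 8, solutions exist.

Step 2: Find a particular solution using extended Euclidean algorithm.
We get h₀ = -44, g₀ = 24.
Check: 26*-44 + 48*24 = 8 = 8 ✓

Step 3: Write the general solution.
h = -44 + (48/2)t = -44 + 24t
g = 24 - (26/2)t = 24 - 13t
for any integer t.

h = -44 + 24t, g = 24 - 13t for integer t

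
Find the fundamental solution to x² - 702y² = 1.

We seek the smallest positive integers (x, y) with x² - 702y² = 1, i.e., x² = 702y² + 1.
Try successive y values:
y = 1: x² = 702·1² + 1 = 703, not a perfect square
y = 2: x² = 702·2² + 1 = 2809, x = 53 ✓

Verify: 53² - 702·2² = 2809 - 2808 = 1 ✓

x = 53, y = 2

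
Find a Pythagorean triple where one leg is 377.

We need the other leg and hypotenuse such that 377² + x² = c².
Take x = 336, c = 505: 377² + 336² = 142129 + 112896 = 255025 = 505² ✓
Triple: (377, 336, 505)

(377, 336, 505)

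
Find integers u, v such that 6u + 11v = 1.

Step 1: Check solvability.
gcd(6, 11) = 1
Since 1 divides 1, solutions exist.

Step 2: Apply extended Euclidean algorithm to find gcd.
We find integers such that 6*x0 + 11*y0 = 1

Step 3: Scale the particular solution.
Multiply by 1/1 = 1:
u = 2, v = -1

Step 4: Verify.
6*(2) + 11*(-1) = 1 = 1 ✓

u = 2, v = -1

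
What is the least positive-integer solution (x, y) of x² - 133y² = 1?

We seek the smallest positive integers (x, y) with x² - 133y² = 1, i.e., x² = 133y² + 1.
Try successive y values:
y = 1: x² = 133·1² + 1 = 134, not a perfect square
y = 2: x² = 133·2² + 1 = 533, not a perfect square
y = 3: x² = 133·3² + 1 = 1198, not a perfect square
... continuing the search (or via continued fractions) ...
y = 224460: x² = 133·224460² + 1 = 6700844782801, x = 2588599 ✓

Verify: 2588599² - 133·224460² = 6700844782801 - 6700844782800 = 1 ✓

x = 2588599, y = 224460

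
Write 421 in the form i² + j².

We need to find integers i, j > 0 such that i² + j² = 421.
Trying i = 14: j² = 421 - 14² = 421 - 196 = 225
j = 15
Check: 14² + 15² = 196 + 225 = 421 ✓

421 = 14² + 15²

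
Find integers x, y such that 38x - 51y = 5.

Step 1: Check solvability.
gcd(38, 51) = 1
Since 1 divides 5, solutions exist.

Step 2: Apply extended Euclidean algorithm to find gcd.
We find integers such that 38*x0 + 51*y0 = 1

Step 3: Scale the particular solution.
Multiply by 5/1 = 5:
x = -20, y = -15

Step 4: Verify.
38*(-20) - 51*(-15) = 5 = 5 ✓

x = -20, y = -15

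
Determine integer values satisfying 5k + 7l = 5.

Step 1: Check solvability.
gcd(5, 7) = 1
Since 1 divides 5, solutions exist.

Step 2: Apply extended Euclidean algorithm to find gcd.
We find integers such that 5*x0 + 7*y0 = 1

Step 3: Scale the particular solution.
Multiply by 5/1 = 5:
k = 15, l = -10

Step 4: Verify.
5*(15) + 7*(-10) = 5 = 5 ✓

k = 15, l = -10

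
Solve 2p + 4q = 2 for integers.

Step 1: Check solvability.
gcd(2, 4) = 2
Since 2 divides 2, solutions exist.

Step 2: Apply extended Euclidean algorithm to find gcd.
We find integers such that 2*x0 + 4*y0 = 2

Step 3: Scale the particular solution.
Multiply by 2/2 = 1:
p = 1, q = 0

Step 4: Verify.
2*(1) + 4*(0) = 2 = 2 ✓

p = 1, q = 0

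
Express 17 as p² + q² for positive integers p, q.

We need to find integers p, q > 0 such that p² + q² = 17.
Trying p = 1: q² = 17 - 1² = 17 - 1 = 16
q = 4
Check: 1² + 4² = 1 + 16 = 17 ✓

17 = 1² + 4²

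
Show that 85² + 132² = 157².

Compute a² + b² = 85² + 132² = 7225 + 17424 = 24649
Compute c² = 157² = 24649
Since 24649 = 24649, confirmed.

Yes, it is a Pythagorean triple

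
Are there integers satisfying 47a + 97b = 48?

Step 1: Compute gcd(47, 97).
gcd(47, 97) = 1

Step 2: Check divisibility.
Does 1 divide 48? 48 = 1 x 48, so yes.

By the theorem on linear Diophantine equations, 47a + 97b = 48 has integer solutions if and only if gcd(47, 97) divides 48. Since 1 | 48, solutions exist.

Yes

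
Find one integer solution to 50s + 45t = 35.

Step 1: Check solvability.
gcd(50, 45) = 5
Since 5 divides 35, solutions exist.

Step 2: Apply extended Euclidean algorithm to find gcd.
We find integers such that 50*x0 + 45*y0 = 5

Step 3: Scale the particular solution.
Multiply by 35/5 = 7:
s = 7, t = -7

Step 4: Verify.
50*(7) + 45*(-7) = 35 = 35 ✓

s = 7, t = -7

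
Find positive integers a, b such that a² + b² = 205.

Search for a with 205 - a² a perfect square.
a = 3: 205 - 3² = 205 - 9 = 196 = 14² ✓
So a = 3, b = 14.

a = 3, b = 14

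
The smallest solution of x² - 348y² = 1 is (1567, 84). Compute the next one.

Solutions to x² - Dy² = 1 are generated by powers of (x₀ + y₀√D).
The next solution satisfies x₁ + y₁√348 = (x₀ + y₀√348)², giving:
x₁ = x₀² + 348y₀² = 1567² + 348·84² = 2455489 + 2455488 = 4910977
y₁ = 2x₀y₀ = 2·1567·84 = 263256

Verify: 4910977² - 348·263256² = 24117695094529 - 24117695094528 = 1 ✓

x = 4910977, y = 263256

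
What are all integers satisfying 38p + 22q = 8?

Step 1: Compute gcd(38, 22) = 2.
Since 2 divides 8, solutions exist.

Step 2: Find a particular solution using extended Euclidean algorithm.
We get p₀ = -16, q₀ = 28.
Check: 38*-16 + 22*28 = 8 = 8 ✓

Step 3: Write the general solution.
p = -16 + (22/2)t = -16 + 11t
q = 28 - (38/2)t = 28 - 19t
for any integer t.

p = -16 + 11t, q = 28 - 19t for integer t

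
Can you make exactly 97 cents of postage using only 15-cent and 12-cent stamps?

We need non-negative x, y with 15x + 12y = 97.
gcd(15, 12) = 3, and 3 does not divide 97.
No integer solutions exist, so certainly no non-negative ones.

No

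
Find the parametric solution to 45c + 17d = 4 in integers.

Step 1: Compute gcd(45, 17) = 1.
Since 1 divides 4, solutions exist.

Step 2: Find a particular solution using extended Euclidean algorithm.
We get c₀ = -12, d₀ = 32.
Check: 45*-12 + 17*32 = 4 = 4 ✓

Step 3: Write the general solution.
c = -12 + (17/1)t = -12 + 17t
d = 32 - (45/1)t = 32 - 45t
for any integer t.

c = -12 + 17t, d = 32 - 45t for integer t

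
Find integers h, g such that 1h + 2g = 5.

Step 1: Check solvability.
gcd(1, 2) = 1
Since 1 divides 5, solutions exist.

Step 2: Apply extended Euclidean algorithm to find gcd.
We find integers such that 1*x0 + 2*y0 = 1

Step 3: Scale the particular solution.
Multiply by 5/1 = 5:
h = 5, g = 0

Step 4: Verify.
1*(5) + 2*(0) = 5 = 5 ✓

h = 5, g = 0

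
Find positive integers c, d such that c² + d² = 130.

Search for c with 130 - c² a perfect square.
c = 3: 130 - 3² = 130 - 9 = 121 = 11² ✓
So c = 3, d = 11.

c = 3, d = 11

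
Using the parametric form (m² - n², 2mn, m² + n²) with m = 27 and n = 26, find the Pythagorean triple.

a = m² - n² = 27² - 26² = 729 - 676 = 53
b = 2mn = 2·27·26 = 1404
c = m² + n² = 729 + 676 = 1405
Verify: 53² + 1404² = 2809 + 1971216 = 1974025 = 1405² ✓

(53, 1404, 1405)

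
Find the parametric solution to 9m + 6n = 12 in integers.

Step 1: Compute gcd(9, 6) = 3.
Since 3 divides 12, solutions exist.

Step 2: Find a particular solution using extended Euclidean algorithm.
We get m₀ = 4, n₀ = -4.
Check: 9*4 + 6*-4 = 12 = 12 ✓

Step 3: Write the general solution.
m = 4 + (6/3)t = 4 + 2t
n = -4 - (9/3)t = -4 - 3t
for any integer t.

m = 4 + 2t, n = -4 - 3t for integer t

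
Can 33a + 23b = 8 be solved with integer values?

Step 1: Compute gcd(33, 23).
gcd(33, 23) = 1

Step 2: Check divisibility.
Does 1 divide 8? 8 = 1 x 8, so yes.

By the theorem on linear Diophantine equations, 33a + 23b = 8 has integer solutions if and only if gcd(33, 23) divides 8. Since 1 | 8, solutions exist.

Yes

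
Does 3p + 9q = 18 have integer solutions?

Step 1: Compute gcd(3, 9).
gcd(3, 9) = 3

Step 2: Check divisibility.
Does 3 divide 18? 18 = 3 x 6, so yes.

By the theorem on linear Diophantine equations, 3p + 9q = 18 has integer solutions if and only if gcd(3, 9) divides 18. Since 3 | 18, solutions exist.

Yes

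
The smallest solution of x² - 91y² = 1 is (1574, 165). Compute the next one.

Solutions to x² - Dy² = 1 are generated by powers of (x₀ + y₀√D).
The next solution satisfies x₁ + y₁√91 = (x₀ + y₀√91)², giving:
x₁ = x₀² + 91y₀² = 1574² + 91·165² = 2477476 + 2477475 = 4954951
y₁ = 2x₀y₀ = 2·1574·165 = 519420

Verify: 4954951² - 91·519420² = 24551539412401 - 24551539412400 = 1 ✓

x = 4954951, y = 519420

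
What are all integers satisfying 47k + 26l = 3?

Step 1: Compute gcd(47, 26) = 1.
Since 1 divides 3, solutions exist.

Step 2: Find a particular solution using extended Euclidean algorithm.
We get k₀ = 15, l₀ = -27.
Check: 47*15 + 26*-27 = 3 = 3 ✓

Step 3: Write the general solution.
k = 15 + (26/1)t = 15 + 26t
l = -27 - (47/1)t = -27 - 47t
for any integer t.

k = 15 + 26t, l = -27 - 47t for integer t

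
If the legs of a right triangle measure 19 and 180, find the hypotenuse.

c² = a² + b² = 19² + 180² = 361 + 32400 = 32761
c = 181

181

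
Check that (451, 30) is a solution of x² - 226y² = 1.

Compute x² = 451² = 203401
Compute 226y² = 226·30² = 226·900 = 203400
x² - 226y² = 203401 - 203400 = 1
Since this equals 1, (451, 30) is a solution.

Yes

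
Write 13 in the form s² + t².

We need to find integers s, t > 0 such that s² + t² = 13.
Trying s = 2: t² = 13 - 2² = 13 - 4 = 9
t = 3
Check: 2² + 3² = 4 + 9 = 13 ✓

13 = 2² + 3²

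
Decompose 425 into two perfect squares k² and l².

We need to find integers k, l > 0 such that k² + l² = 425.
Trying k = 5: l² = 425 - 5² = 425 - 25 = 400
l = 20
Check: 5² + 20² = 25 + 400 = 425 ✓

425 = 5² + 20²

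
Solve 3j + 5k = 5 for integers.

Step 1: Check solvability.
gcd(3, 5) = 1
Since 1 divides 5, solutions exist.

Step 2: Apply extended Euclidean algorithm to find gcd.
We find integers such that 3*x0 + 5*y0 = 1

Step 3: Scale the particular solution.
Multiply by 5/1 = 5:
j = 10, k = -5

Step 4: Verify.
3*(10) + 5*(-5) = 5 = 5 ✓

j = 10, k = -5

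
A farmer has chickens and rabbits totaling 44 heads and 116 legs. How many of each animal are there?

Let c = chickens, r = rabbits.
Heads: c + r = 44
Legs: 2c + 4r = 116
From the first equation, c = 44 - r. Substitute:
2(44 - r) + 4r = 116
88 + 2r = 116
r = (116 - 88)/2 = 14
c = 44 - 14 = 30

Chickens: 30, Rabbits: 14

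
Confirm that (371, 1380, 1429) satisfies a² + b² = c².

Compute a² + b² = 371² + 1380² = 137641 + 1904400 = 2042041
Compute c² = 1429² = 2042041
Since 2042041 = 2042041, confirmed.

Yes, it is a Pythagorean triple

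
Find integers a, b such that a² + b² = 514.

We need to find integers a, b > 0 such that a² + b² = 514.
Trying a = 15: b² = 514 - 15² = 514 - 225 = 289
b = 17
Check: 15² + 17² = 225 + 289 = 514 ✓

514 = 15² + 17²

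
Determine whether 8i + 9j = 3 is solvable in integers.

Step 1: Compute gcd(8, 9).
gcd(8, 9) = 1

Step 2: Check divisibility.
Does 1 divide 3? 3 = 1 x 3, so yes.

By the theorem on linear Diophantine equations, 8i + 9j = 3 has integer solutions if and only if gcd(8, 9) divides 3. Since 1 | 3, solutions exist.

Yes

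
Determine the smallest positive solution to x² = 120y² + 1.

We seek the smallest positive integers (x, y) with x² - 120y² = 1, i.e., x² = 120y² + 1.
Try successive y values:
y = 1: x² = 120·1² + 1 = 121, x = 11 ✓

Verify: 11² - 120·1² = 121 - 120 = 1 ✓

x = 11, y = 1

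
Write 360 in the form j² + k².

We need to find integers j, k > 0 such that j² + k² = 360.
Trying j = 6: k² = 360 - 6² = 360 - 36 = 324
k = 18
Check: 6² + 18² = 36 + 324 = 360 ✓

360 = 6² + 18²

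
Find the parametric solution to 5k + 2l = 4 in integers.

Step 1: Compute gcd(5, 2) = 1.
Since 1 divides 4, solutions exist.

Step 2: Find a particular solution using extended Euclidean algorithm.
We get k₀ = 4, l₀ = -8.
Check: 5*4 + 2*-8 = 4 = 4 ✓

Step 3: Write the general solution.
k = 4 + (2/1)t = 4 + 2t
l = -8 - (5/1)t = -8 - 5t
for any integer t.

k = 4 + 2t, l = -8 - 5t for integer t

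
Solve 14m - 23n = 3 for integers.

Step 1: Check solvability.
gcd(14, 23) = 1
Since 1 divides 3, solutions exist.

Step 2: Apply extended Euclidean algorithm to find gcd.
We find integers such that 14*x0 + 23*y0 = 1

Step 3: Scale the particular solution.
Multiply by 3/1 = 3:
m = 15, n = 9

Step 4: Verify.
14*(15) - 23*(9) = 3 = 3 ✓

m = 15, n = 9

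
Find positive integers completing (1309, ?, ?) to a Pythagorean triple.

We need the other leg and hypotenuse such that 1309² + x² = c².
Take x = 588, c = 1435: 1309² + 588² = 1713481 + 345744 = 2059225 = 1435² ✓
Triple: (1309, 588, 1435)

(1309, 588, 1435)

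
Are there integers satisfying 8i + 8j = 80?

Step 1: Compute gcd(8, 8).
gcd(8, 8) = 8

Step 2: Check divisibility.
Does 8 divide 80? 80 = 8 x 10, so yes.

By the theorem on linear Diophantine equations, 8i + 8j = 80 has integer solutions if and only if gcd(8, 8) divides 80. Since 8 | 80, solutions exist.

Yes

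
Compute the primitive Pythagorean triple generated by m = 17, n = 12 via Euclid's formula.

a = m² - n² = 289 - 144 = 145
b = 2mn = 2·17·12 = 408
c = m² + n² = 289 + 144 = 433
Verify: 145² + 408² = 21025 + 166464 = 187489 = 433² ✓

(145, 408, 433)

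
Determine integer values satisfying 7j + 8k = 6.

Step 1: Check solvability.
gcd(7, 8) = 1
Since 1 divides 6, solutions exist.

Step 2: Apply extended Euclidean algorithm to find gcd.
We find integers such that 7*x0 + 8*y0 = 1

Step 3: Scale the particular solution.
Multiply by 6/1 = 6:
j = -6, k = 6

Step 4: Verify.
7*(-6) + 8*(6) = 6 = 6 ✓

j = -6, k = 6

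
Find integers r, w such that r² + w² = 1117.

We need to find integers r, w > 0 such that r² + w² = 1117.
Trying r = 21: w² = 1117 - 21² = 1117 - 441 = 676
w = 26
Check: 21² + 26² = 441 + 676 = 1117 ✓

1117 = 21² + 26²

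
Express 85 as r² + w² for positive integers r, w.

We need to find integers r, w > 0 such that r² + w² = 85.
Trying r = 2: w² = 85 - 2² = 85 - 4 = 81
w = 9
Check: 2² + 9² = 4 + 81 = 85 ✓

85 = 2² + 9²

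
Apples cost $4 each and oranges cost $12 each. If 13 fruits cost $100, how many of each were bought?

Let a = apples, o = oranges.
a + o = 13
4a + 12o = 100
Substitute o = 13 - a:
4a + 12(13 - a) = 100
(4 - 12)a = 100 - 156
-8a = -56
a = 7, o = 13 - 7 = 6

Apples: 7, Oranges: 6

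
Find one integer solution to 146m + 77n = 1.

Step 1: Check solvability.
gcd(146, 77) = 1
Since 1 divides 1, solutions exist.

Step 2: Apply extended Euclidean algorithm to find gcd.
We find integers such that 146*x0 + 77*y0 = 1

Step 3: Scale the particular solution.
Multiply by 1/1 = 1:
m = -29, n = 55

Step 4: Verify.
146*(-29) + 77*(55) = 1 = 1 ✓

m = -29, n = 55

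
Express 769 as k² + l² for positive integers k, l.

We need to find integers k, l > 0 such that k² + l² = 769.
Trying k = 12: l² = 769 - 12² = 769 - 144 = 625
l = 25
Check: 12² + 25² = 144 + 625 = 769 ✓

769 = 12² + 25²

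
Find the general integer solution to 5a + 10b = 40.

Step 1: Compute gcd(5, 10) = 5.
Since 5 divides 40, solutions exist.

Step 2: Find a particular solution using extended Euclidean algorithm.
We get a₀ = 8, b₀ = 0.
Check: 5*8 + 10*0 = 40 = 40 ✓

Step 3: Write the general solution.
a = 8 + (10/5)t = 8 + 2t
b = 0 - (5/5)t = 0 - 1t
for any integer t.

a = 8 + 2t, b = 0 - 1t for integer t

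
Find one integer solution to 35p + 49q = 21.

Step 1: Check solvability.
gcd(35, 49) = 7
Since 7 divides 21, solutions exist.

Step 2: Apply extended Euclidean algorithm to find gcd.
We find integers such that 35*x0 + 49*y0 = 7

Step 3: Scale the particular solution.
Multiply by 21/7 = 3:
p = 9, q = -6

Step 4: Verify.
35*(9) + 49*(-6) = 21 = 21 ✓

p = 9, q = -6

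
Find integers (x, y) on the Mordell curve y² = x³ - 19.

Try small integer x values and check whether x³ - 19 is a perfect square.
x = 7: x³ - 19 = 7³ - 19 = 343 - 19 = 324
Is 324 a perfect square? 18² = 324 ✓
So (x, y) = (7, -18) is a solution.

x = 7, y = -18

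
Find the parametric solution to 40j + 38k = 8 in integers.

Step 1: Compute gcd(40, 38) = 2.
Since 2 divides 8, solutions exist.

Step 2: Find a particular solution using extended Euclidean algorithm.
We get j₀ = 4, k₀ = -4.
Check: 40*4 + 38*-4 = 8 = 8 ✓

Step 3: Write the general solution.
j = 4 + (38/2)t = 4 + 19t
k = -4 - (40/2)t = -4 - 20t
for any integer t.

j = 4 + 19t, k = -4 - 20t for integer t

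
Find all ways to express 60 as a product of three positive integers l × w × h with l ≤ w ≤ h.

Iterate l from 1 to ⌊60^(1/3)⌋. For each l dividing 60, iterate w ≥ l with w dividing 60/l, and set h = 60/(l·w).
Triples found (10): (1×1×60), (1×2×30), (1×3×20), (1×4×15), (1×5×12), (1×6×10), (2×2×15), (2×3×10), (2×5×6), (3×4×5)

(1×1×60), (1×2×30), (1×3×20), (1×4×15), (1×5×12), (1×6×10), (2×2×15), (2×3×10), (2×5×6), (3×4×5)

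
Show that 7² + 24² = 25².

Compute a² + b²:
7² + 24² = 49 + 576 = 625
Compute c²:
25² = 625
Since 625 = 625, it is a Pythagorean triple.

Yes, it is a Pythagorean triple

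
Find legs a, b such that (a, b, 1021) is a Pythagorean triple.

We need a² + b² = 1021² = 1042441.
Trying: 779² + 660² = 606841 + 435600 = 1042441 ✓

(779, 660, 1021)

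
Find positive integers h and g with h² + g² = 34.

We need to find integers h, g > 0 such that h² + g² = 34.
Trying h = 3: g² = 34 - 3² = 34 - 9 = 25
g = 5
Check: 3² + 5² = 9 + 25 = 34 ✓

34 = 3² + 5²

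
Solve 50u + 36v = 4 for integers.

Step 1: Check solvability.
gcd(50, 36) = 2
Since 2 divides 4, solutions exist.

Step 2: Apply extended Euclidean algorithm to find gcd.
We find integers such that 50*x0 + 36*y0 = 2

Step 3: Scale the particular solution.
Multiply by 4/2 = 2:
u = -10, v = 14

Step 4: Verify.
50*(-10) + 36*(14) = 4 = 4 ✓

u = -10, v = 14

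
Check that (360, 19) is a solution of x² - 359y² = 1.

Compute x² = 360² = 129600
Compute 359y² = 359·19² = 359·361 = 129599
x² - 359y² = 129600 - 129599 = 1
Since this equals 1, (360, 19) is a solution.

Yes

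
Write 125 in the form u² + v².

We need to find integers u, v > 0 such that u² + v² = 125.
Trying u = 2: v² = 125 - 2² = 125 - 4 = 121
v = 11
Check: 2² + 11² = 4 + 121 = 125 ✓

125 = 2² + 11²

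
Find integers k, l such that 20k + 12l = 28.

Step 1: Check solvability.
gcd(20, 12) = 4
Since 4 divides 28, solutions exist.

Step 2: Apply extended Euclidean algorithm to find gcd.
We find integers such that 20*x0 + 12*y0 = 4

Step 3: Scale the particular solution.
Multiply by 28/4 = 7:
k = -7, l = 14

Step 4: Verify.
20*(-7) + 12*(14) = 28 = 28 ✓

k = -7, l = 14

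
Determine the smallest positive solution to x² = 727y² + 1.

We seek the smallest positive integers (x, y) with x² - 727y² = 1, i.e., x² = 727y² + 1.
Try successive y values:
y = 1: x² = 727·1² + 1 = 728, not a perfect square
y = 2: x² = 727·2² + 1 = 2909, not a perfect square
y = 3: x² = 727·3² + 1 = 6544, not a perfect square
... continuing the search (or via continued fractions) ...
y = 27: x² = 727·27² + 1 = 529984, x = 728 ✓

Verify: 728² - 727·27² = 529984 - 529983 = 1 ✓

x = 728, y = 27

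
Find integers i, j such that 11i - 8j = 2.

Step 1: Check solvability.
gcd(11, 8) = 1
Since 1 divides 2, solutions exist.

Step 2: Apply extended Euclidean algorithm to find gcd.
We find integers such that 11*x0 + 8*y0 = 1

Step 3: Scale the particular solution.
Multiply by 2/1 = 2:
i = 6, j = 8

Step 4: Verify.
11*(6) - 8*(8) = 2 = 2 ✓

i = 6, j = 8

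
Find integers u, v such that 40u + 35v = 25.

Step 1: Check solvability.
gcd(40, 35) = 5
Since 5 divides 25, solutions exist.

Step 2: Apply extended Euclidean algorithm to find gcd.
We find integers such that 40*x0 + 35*y0 = 5

Step 3: Scale the particular solution.
Multiply by 25/5 = 5:
u = 5, v = -5

Step 4: Verify.
40*(5) + 35*(-5) = 25 = 25 ✓

u = 5, v = -5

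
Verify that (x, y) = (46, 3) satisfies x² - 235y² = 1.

Compute x² = 46² = 2116
Compute 235y² = 235·3² = 235·9 = 2115
x² - 235y² = 2116 - 2115 = 1
Since this equals 1, (46, 3) is a solution.

Yes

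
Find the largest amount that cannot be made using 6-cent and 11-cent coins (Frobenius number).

For two coprime denominations a and b, the Frobenius number (largest value not representable as a non-negative combination) is ab - a - b.
Here gcd(6, 11) = 1, so they are coprime.
F(6, 11) = 6·11 - 6 - 11 = 66 - 17 = 49

49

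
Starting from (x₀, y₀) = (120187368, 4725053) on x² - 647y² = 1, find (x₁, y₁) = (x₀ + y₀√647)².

Solutions to x² - Dy² = 1 are generated by powers of (x₀ + y₀√D).
The next solution satisfies x₁ + y₁√647 = (x₀ + y₀√647)², giving:
x₁ = x₀² + 647y₀² = 120187368² + 647·4725053² = 14445003426767424 + 14445003426767423 = 28890006853534847
y₁ = 2x₀y₀ = 2·120187368·4725053 = 1135783367461008

Verify: 28890006853534847² - 647·1135783367461008² = 834632495997290430599899043313409 - 834632495997290430599899043313408 = 1 ✓

x = 28890006853534847, y = 1135783367461008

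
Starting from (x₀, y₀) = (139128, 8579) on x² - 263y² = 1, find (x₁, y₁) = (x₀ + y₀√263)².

Solutions to x² - Dy² = 1 are generated by powers of (x₀ + y₀√D).
The next solution satisfies x₁ + y₁√263 = (x₀ + y₀√263)², giving:
x₁ = x₀² + 263y₀² = 139128² + 263·8579² = 19356600384 + 19356600383 = 38713200767
y₁ = 2x₀y₀ = 2·139128·8579 = 2387158224

Verify: 38713200767² - 263·2387158224² = 1498711913626049388289 - 1498711913626049388288 = 1 ✓

x = 38713200767, y = 2387158224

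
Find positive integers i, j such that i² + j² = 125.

Search for i with 125 - i² a perfect square.
i = 2: 125 - 2² = 125 - 4 = 121 = 11² ✓
So i = 2, j = 11.

i = 2, j = 11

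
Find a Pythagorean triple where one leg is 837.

We need the other leg and hypotenuse such that 837² + x² = c².
Take x = 116, c = 845: 837² + 116² = 700569 + 13456 = 714025 = 845² ✓
Triple: (837, 116, 845)

(837, 116, 845)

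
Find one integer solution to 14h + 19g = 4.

Step 1: Check solvability.
gcd(14, 19) = 1
Since 1 divides 4, solutions exist.

Step 2: Apply extended Euclidean algorithm to find gcd.
We find integers such that 14*x0 + 19*y0 = 1

Step 3: Scale the particular solution.
Multiply by 4/1 = 4:
h = -16, g = 12

Step 4: Verify.
14*(-16) + 19*(12) = 4 = 4 ✓

h = -16, g = 12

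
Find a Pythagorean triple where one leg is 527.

We need the other leg and hypotenuse such that 527² + x² = c².
Take x = 336, c = 625: 527² + 336² = 277729 + 112896 = 390625 = 625² ✓
Triple: (527, 336, 625)

(527, 336, 625)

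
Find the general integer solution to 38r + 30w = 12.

Step 1: Compute gcd(38, 30) = 2.
Since 2 divides 12, solutions exist.

Step 2: Find a particular solution using extended Euclidean algorithm.
We get r₀ = 24, w₀ = -30.
Check: 38*24 + 30*-30 = 12 = 12 ✓

Step 3: Write the general solution.
r = 24 + (30/2)t = 24 + 15t
w = -30 - (38/2)t = -30 - 19t
for any integer t.

r = 24 + 15t, w = -30 - 19t for integer t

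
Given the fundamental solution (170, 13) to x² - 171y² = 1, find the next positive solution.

Solutions to x² - Dy² = 1 are generated by powers of (x₀ + y₀√D).
The next solution satisfies x₁ + y₁√171 = (x₀ + y₀√171)², giving:
x₁ = x₀² + 171y₀² = 170² + 171·13² = 28900 + 28899 = 57799
y₁ = 2x₀y₀ = 2·170·13 = 4420

Verify: 57799² - 171·4420² = 3340724401 - 3340724400 = 1 ✓

x = 57799, y = 4420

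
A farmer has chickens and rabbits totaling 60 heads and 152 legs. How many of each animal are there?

Let c = chickens, r = rabbits.
Heads: c + r = 60
Legs: 2c + 4r = 152
From the first equation, c = 60 - r. Substitute:
2(60 - r) + 4r = 152
120 + 2r = 152
r = (152 - 120)/2 = 16
c = 60 - 16 = 44

Chickens: 44, Rabbits: 16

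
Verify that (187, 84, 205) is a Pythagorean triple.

Compute a² + b²:
187² + 84² = 34969 + 7056 = 42025
Compute c²:
205² = 42025
Since 42025 = 42025, it is a Pythagorean triple.

Yes, it is a Pythagorean triple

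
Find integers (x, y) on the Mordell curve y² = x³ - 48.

Try small integer x values and check whether x³ - 48 is a perfect square.
x = 28: x³ - 48 = 28³ - 48 = 21952 - 48 = 21904
Is 21904 a perfect square? 148² = 21904 ✓
So (x, y) = (28, 148) is a solution.

x = 28, y = 148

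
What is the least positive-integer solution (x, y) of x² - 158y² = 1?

We seek the smallest positive integers (x, y) with x² - 158y² = 1, i.e., x² = 158y² + 1.
Try successive y values:
y = 1: x² = 158·1² + 1 = 159, not a perfect square
y = 2: x² = 158·2² + 1 = 633, not a perfect square
y = 3: x² = 158·3² + 1 = 1423, not a perfect square
... continuing the search (or via continued fractions) ...
y = 616: x² = 158·616² + 1 = 59954049, x = 7743 ✓

Verify: 7743² - 158·616² = 59954049 - 59954048 = 1 ✓

x = 7743, y = 616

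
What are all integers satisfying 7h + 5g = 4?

Step 1: Compute gcd(7, 5) = 1.
Since 1 divides 4, solutions exist.

Step 2: Find a particular solution using extended Euclidean algorithm.
We get h₀ = -8, g₀ = 12.
Check: 7*-8 + 5*12 = 4 = 4 ✓

Step 3: Write the general solution.
h = -8 + (5/1)t = -8 + 5t
g = 12 - (7/1)t = 12 - 7t
for any integer t.

h = -8 + 5t, g = 12 - 7t for integer t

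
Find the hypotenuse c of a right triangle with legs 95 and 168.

c² = a² + b² = 95² + 168² = 9025 + 28224 = 37249
c = 193

193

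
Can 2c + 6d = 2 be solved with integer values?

Step 1: Compute gcd(2, 6).
gcd(2, 6) = 2

Step 2: Check divisibility.
Does 2 divide 2? 2 = 2 x 1, so yes.

By the theorem on linear Diophantine equations, 2c + 6d = 2 has integer solutions if and only if gcd(2, 6) divides 2. Since 2 | 2, solutions exist.

Yes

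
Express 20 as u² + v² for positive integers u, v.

We need to find integers u, v > 0 such that u² + v² = 20.
Trying u = 2: v² = 20 - 2² = 20 - 4 = 16
v = 4
Check: 2² + 4² = 4 + 16 = 20 ✓

20 = 2² + 4²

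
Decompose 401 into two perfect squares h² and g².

We need to find integers h, g > 0 such that h² + g² = 401.
Trying h = 1: g² = 401 - 1² = 401 - 1 = 400
g = 20
Check: 1² + 20² = 1 + 400 = 401 ✓

401 = 1² + 20²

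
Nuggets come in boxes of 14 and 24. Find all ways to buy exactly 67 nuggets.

We need non-negative integers (x, y) with 14x + 24y = 67.
For each x in 0..4, check if 67 - 14x is a non-negative multiple of 24.
No x yields an integer y ≥ 0.

No solution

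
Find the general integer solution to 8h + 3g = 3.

Step 1: Compute gcd(8, 3) = 1.
Since 1 divides 3, solutions exist.

Step 2: Find a particular solution using extended Euclidean algorithm.
We get h₀ = -3, g₀ = 9.
Check: 8*-3 + 3*9 = 3 = 3 ✓

Step 3: Write the general solution.
h = -3 + (3/1)t = -3 + 3t
g = 9 - (8/1)t = 9 - 8t
for any integer t.

h = -3 + 3t, g = 9 - 8t for integer t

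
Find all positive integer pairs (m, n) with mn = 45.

The positive divisors of 45 are: 1, 3, 5, 9, 15, 45.
Each divisor d gives the pair (d, 45/d):
(1, 45), (3, 15), (5, 9), (9, 5), (15, 3), (45, 1)

(1, 45), (3, 15), (5, 9), (9, 5), (15, 3), (45, 1)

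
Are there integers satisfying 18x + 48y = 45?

Step 1: Compute gcd(18, 48).
gcd(18, 48) = 6

Step 2: Check divisibility.
Does 6 divide 45? 45 = 6 x 7 + 3, so no.

By the theorem on linear Diophantine equations, 18x + 48y = 45 has integer solutions if and only if gcd(18, 48) divides 45. Since 6 does not divide 45, no solutions exist.

No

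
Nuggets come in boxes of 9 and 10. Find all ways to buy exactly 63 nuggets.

We need non-negative integers (x, y) with 9x + 10y = 63.
For each x in 0..7, check if 63 - 9x is a non-negative multiple of 10.
x = 7: 10y = 0, y = 0 ✓

(7 boxes of 9, 0 boxes of 10)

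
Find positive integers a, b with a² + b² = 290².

We need a² + b² = 290² = 84100.
Trying: 34² + 288² = 1156 + 82944 = 84100 ✓

(34, 288, 290)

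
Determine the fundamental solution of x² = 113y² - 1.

We need x² = 113y² - 1. Try successive y:
y = 1: x² = 113·1² - 1 = 112, not a perfect square
y = 2: x² = 113·2² - 1 = 451, not a perfect square
y = 3: x² = 113·3² - 1 = 1016, not a perfect square
...
y = 73: x² = 113·73² - 1 = 602176 = 776² ✓
Check: 776² - 113·73² = 602176 - 602177 = -1 ✓

x = 776, y = 73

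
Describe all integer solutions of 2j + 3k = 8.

Step 1: Compute gcd(2, 3) = 1.
Since 1 divides 8, solutions exist.

Step 2: Find a particular solution using extended Euclidean algorithm.
We get j₀ = -8, k₀ = 8.
Check: 2*-8 + 3*8 = 8 = 8 ✓

Step 3: Write the general solution.
j = -8 + (3/1)t = -8 + 3t
k = 8 - (2/1)t = 8 - 2t
for any integer t.

j = -8 + 3t, k = 8 - 2t for integer t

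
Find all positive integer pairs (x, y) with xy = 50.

The positive divisors of 50 are: 1, 2, 5, 10, 25, 50.
Each divisor d gives the pair (d, 50/d):
(1, 50), (2, 25), (5, 10), (10, 5), (25, 2), (50, 1)

(1, 50), (2, 25), (5, 10), (10, 5), (25, 2), (50, 1)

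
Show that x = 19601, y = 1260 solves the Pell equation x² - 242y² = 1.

Compute x² = 19601² = 384199201
Compute 242y² = 242·1260² = 242·1587600 = 384199200
x² - 242y² = 384199201 - 384199200 = 1
Since this equals 1, (19601, 1260) is a solution.

Yes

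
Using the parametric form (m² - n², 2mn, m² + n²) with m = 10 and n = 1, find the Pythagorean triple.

a = m² - n² = 10² - 1² = 100 - 1 = 99
b = 2mn = 2·10·1 = 20
c = m² + n² = 100 + 1 = 101
Verify: 99² + 20² = 9801 + 400 = 10201 = 101² ✓

(99, 20, 101)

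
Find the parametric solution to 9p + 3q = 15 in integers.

Step 1: Compute gcd(9, 3) = 3.
Since 3 divides 15, solutions exist.

Step 2: Find a particular solution using extended Euclidean algorithm.
We get p₀ = 0, q₀ = 5.
Check: 9*0 + 3*5 = 15 = 15 ✓

Step 3: Write the general solution.
p = 0 + (3/3)t = 0 + 1t
q = 5 - (9/3)t = 5 - 3t
for any integer t.

p = 0 + 1t, q = 5 - 3t for integer t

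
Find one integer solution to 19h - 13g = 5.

Step 1: Check solvability.
gcd(19, 13) = 1
Since 1 divides 5, solutions exist.

Step 2: Apply extended Euclidean algorithm to find gcd.
We find integers such that 19*x0 + 13*y0 = 1

Step 3: Scale the particular solution.
Multiply by 5/1 = 5:
h = -10, g = -15

Step 4: Verify.
19*(-10) - 13*(-15) = 5 = 5 ✓

h = -10, g = -15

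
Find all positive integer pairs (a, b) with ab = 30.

The positive divisors of 30 are: 1, 2, 3, 5, 6, 10, 15, 30.
Each divisor d gives the pair (d, 30/d):
(1, 30), (2, 15), (3, 10), (5, 6), (6, 5), (10, 3), (15, 2), (30, 1)

(1, 30), (2, 15), (3, 10), (5, 6), (6, 5), (10, 3), (15, 2), (30, 1)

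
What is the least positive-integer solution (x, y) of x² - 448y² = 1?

We seek the smallest positive integers (x, y) with x² - 448y² = 1, i.e., x² = 448y² + 1.
Try successive y values:
y = 1: x² = 448·1² + 1 = 449, not a perfect square
y = 2: x² = 448·2² + 1 = 1793, not a perfect square
y = 3: x² = 448·3² + 1 = 4033, not a perfect square
... continuing the search (or via continued fractions) ...
y = 6: x² = 448·6² + 1 = 16129, x = 127 ✓

Verify: 127² - 448·6² = 16129 - 16128 = 1 ✓

x = 127, y = 6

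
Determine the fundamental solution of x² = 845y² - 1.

We need x² = 845y² - 1. Try successive y:
y = 1: x² = 845·1² - 1 = 844, not a perfect square
y = 2: x² = 845·2² - 1 = 3379, not a perfect square
y = 3: x² = 845·3² - 1 = 7604, not a perfect square
...
y = 421: x² = 845·421² - 1 = 149768644 = 12238² ✓
Check: 12238² - 845·421² = 149768644 - 149768645 = -1 ✓

x = 12238, y = 421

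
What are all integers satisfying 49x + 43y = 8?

Step 1: Compute gcd(49, 43) = 1.
Since 1 divides 8, solutions exist.

Step 2: Find a particular solution using extended Euclidean algorithm.
We get x₀ = -56, y₀ = 64.
Check: 49*-56 + 43*64 = 8 = 8 ✓

Step 3: Write the general solution.
x = -56 + (43/1)t = -56 + 43t
y = 64 - (49/1)t = 64 - 49t
for any integer t.

x = -56 + 43t, y = 64 - 49t for integer t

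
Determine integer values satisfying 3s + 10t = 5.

Step 1: Check solvability.
gcd(3, 10) = 1
Since 1 divides 5, solutions exist.

Step 2: Apply extended Euclidean algorithm to find gcd.
We find integers such that 3*x0 + 10*y0 = 1

Step 3: Scale the particular solution.
Multiply by 5/1 = 5:
s = -15, t = 5

Step 4: Verify.
3*(-15) + 10*(5) = 5 = 5 ✓

s = -15, t = 5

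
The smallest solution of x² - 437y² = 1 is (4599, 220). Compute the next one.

Solutions to x² - Dy² = 1 are generated by powers of (x₀ + y₀√D).
The next solution satisfies x₁ + y₁√437 = (x₀ + y₀√437)², giving:
x₁ = x₀² + 437y₀² = 4599² + 437·220² = 21150801 + 21150800 = 42301601
y₁ = 2x₀y₀ = 2·4599·220 = 2023560

Verify: 42301601² - 437·2023560² = 1789425447163201 - 1789425447163200 = 1 ✓

x = 42301601, y = 2023560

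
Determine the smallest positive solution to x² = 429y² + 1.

We seek the smallest positive integers (x, y) with x² - 429y² = 1, i.e., x² = 429y² + 1.
Try successive y values:
y = 1: x² = 429·1² + 1 = 430, not a perfect square
y = 2: x² = 429·2² + 1 = 1717, not a perfect square
y = 3: x² = 429·3² + 1 = 3862, not a perfect square
... continuing the search (or via continued fractions) ...
y = 73584: x² = 429·73584² + 1 = 2322865569025, x = 1524095 ✓

Verify: 1524095² - 429·73584² = 2322865569025 - 2322865569024 = 1 ✓

x = 1524095, y = 73584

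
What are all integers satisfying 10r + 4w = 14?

Step 1: Compute gcd(10, 4) = 2.
Since 2 divides 14, solutions exist.

Step 2: Find a particular solution using extended Euclidean algorithm.
We get r₀ = 7, w₀ = -14.
Check: 10*7 + 4*-14 = 14 = 14 ✓

Step 3: Write the general solution.
r = 7 + (4/2)t = 7 + 2t
w = -14 - (10/2)t = -14 - 5t
for any integer t.

r = 7 + 2t, w = -14 - 5t for integer t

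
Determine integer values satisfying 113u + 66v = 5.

Step 1: Check solvability.
gcd(113, 66) = 1
Since 1 divides 5, solutions exist.

Step 2: Apply extended Euclidean algorithm to find gcd.
We find integers such that 113*x0 + 66*y0 = 1

Step 3: Scale the particular solution.
Multiply by 5/1 = 5:
u = -35, v = 60

Step 4: Verify.
113*(-35) + 66*(60) = 5 = 5 ✓

u = -35, v = 60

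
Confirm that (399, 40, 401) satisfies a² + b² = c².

Compute a² + b² = 399² + 40² = 159201 + 1600 = 160801
Compute c² = 401² = 160801
Since 160801 = 160801, confirmed.

Yes, it is a Pythagorean triple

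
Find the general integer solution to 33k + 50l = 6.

Step 1: Compute gcd(33, 50) = 1.
Since 1 divides 6, solutions exist.

Step 2: Find a particular solution using extended Euclidean algorithm.
We get k₀ = -18, l₀ = 12.
Check: 33*-18 + 50*12 = 6 = 6 ✓

Step 3: Write the general solution.
k = -18 + (50/1)t = -18 + 50t
l = 12 - (33/1)t = 12 - 33t
for any integer t.

k = -18 + 50t, l = 12 - 33t for integer t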